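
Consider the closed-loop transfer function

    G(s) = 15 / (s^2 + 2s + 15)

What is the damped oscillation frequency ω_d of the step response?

ω_d ≈ 3.742 rad/s

Comparing s^2 + 2s + 15 to s^2 + 2ζωₙs + ωₙ²: ωₙ = √15 ≈ 3.873 rad/s and ζ = 2/(2·√15) ≈ 0.2582.
ζωₙ = 2/2 = 1, so ω_d = ωₙ√(1−ζ²) = √(ωₙ² − (ζωₙ)²) = √(15 − 1²) = √14 ≈ 3.742 rad/s.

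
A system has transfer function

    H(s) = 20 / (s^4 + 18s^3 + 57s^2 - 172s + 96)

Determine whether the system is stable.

unstable

The denominator s^4 + 18s^3 + 57s^2 - 172s + 96 factors as (s + 12)(s + 8)(s - 1)^2, giving poles at s = -12, -8, 1, 1.
Since the pole(s) at s = 1, 1 lie in the right half-plane, the system is unstable.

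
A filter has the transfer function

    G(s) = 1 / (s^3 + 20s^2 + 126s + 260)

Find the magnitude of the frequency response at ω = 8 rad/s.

|G(j8)| ≈ 0.0008817

Substitute s = j8: numerator = 1, denominator = -1020 + j496.
|G(j8)| = |1| / |-1020 + j496| = 1 / 1134.2 ≈ 0.0008817.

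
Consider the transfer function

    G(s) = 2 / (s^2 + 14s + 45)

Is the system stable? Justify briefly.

The denominator s^2 + 14s + 45 factors as (s + 5)(s + 9), giving poles at s = -5, -9.
Since all poles lie strictly in the left half-plane, the system is stable.

stable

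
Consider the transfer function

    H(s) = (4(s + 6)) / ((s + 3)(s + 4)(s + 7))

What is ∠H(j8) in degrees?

At s = j8: numerator = 24 + j32, denominator = -812 - j24.
∠H = ∠num − ∠den = 53.130° − (-178.31°) = 231.4°, which wraps to -128.6°.

∠H(j8) ≈ -128.6°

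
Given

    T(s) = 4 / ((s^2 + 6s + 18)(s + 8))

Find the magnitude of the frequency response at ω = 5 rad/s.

|T(j5)| ≈ 0.01376

Substitute s = j5: numerator = 4, denominator = -206 + j205.
|T(j5)| = |4| / |-206 + j205| = 4 / 290.62 ≈ 0.01376.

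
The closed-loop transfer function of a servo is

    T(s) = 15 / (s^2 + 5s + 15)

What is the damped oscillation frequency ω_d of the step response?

Comparing s^2 + 5s + 15 to s^2 + 2ζωₙs + ωₙ²: ωₙ = √15 ≈ 3.873 rad/s and ζ = 5/(2·√15) ≈ 0.6455.
ζωₙ = 5/2 = 2.5, so ω_d = ωₙ√(1−ζ²) = √(ωₙ² − (ζωₙ)²) = √(15 − 2.5²) = √8.75 ≈ 2.958 rad/s.

ω_d ≈ 2.958 rad/s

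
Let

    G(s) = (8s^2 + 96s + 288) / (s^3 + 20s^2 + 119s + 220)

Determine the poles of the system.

s = -5, -4, -11

The poles are the roots of the denominator s^3 + 20s^2 + 119s + 220 = 0.
Trying s = -5: the polynomial evaluates to 0, so (s + 5) is a factor.
Dividing out leaves s^2 + 15s + 44 = 0.
Factoring the quadratic: (s + 4)(s + 11) = 0.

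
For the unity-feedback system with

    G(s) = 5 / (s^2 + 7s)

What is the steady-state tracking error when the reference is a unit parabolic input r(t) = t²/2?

e_ss = ∞

G(s) has one pole at the origin.
This is a Type 1 system; Ka = lim_{s→0} s^2·G(s) = 0, so the steady-state error for a parabola input is infinite.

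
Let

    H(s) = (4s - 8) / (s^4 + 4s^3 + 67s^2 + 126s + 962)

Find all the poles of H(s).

The poles are the roots of the denominator s^4 + 4s^3 + 67s^2 + 126s + 962 = 0.
No real roots exist; factor into two real quadratics: (s^2 + 2s + 26)(s^2 + 2s + 37) = 0.
Each quadratic gives a conjugate pair via the quadratic formula.

s = -1 + 5j, -1 - 5j, -1 + 6j, -1 - 6j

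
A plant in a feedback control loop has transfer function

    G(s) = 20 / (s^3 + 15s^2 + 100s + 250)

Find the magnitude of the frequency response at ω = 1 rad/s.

|G(j1)| ≈ 0.07843

Substitute s = j1: numerator = 20, denominator = 235 + j99.
|G(j1)| = |20| / |235 + j99| = 20 / 255.00 ≈ 0.07843.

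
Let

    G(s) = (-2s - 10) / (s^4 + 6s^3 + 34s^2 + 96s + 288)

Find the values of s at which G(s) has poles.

The poles are the roots of the denominator s^4 + 6s^3 + 34s^2 + 96s + 288 = 0.
No real roots exist; factor into two real quadratics: (s^2 + 16)(s^2 + 6s + 18) = 0.
Each quadratic gives a conjugate pair via the quadratic formula.

s = ±4j, -3 ± 3j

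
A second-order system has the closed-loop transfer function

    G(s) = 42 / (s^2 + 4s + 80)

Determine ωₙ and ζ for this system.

ωₙ ≈ 8.944 rad/s, ζ ≈ 0.2236

Compare the denominator to the standard form s^2 + 2ζωₙs + ωₙ².
ωₙ² = 80, so ωₙ = √80 ≈ 8.944 rad/s.
2ζωₙ = 4, so ζ = 4/(2·√80) ≈ 0.2236.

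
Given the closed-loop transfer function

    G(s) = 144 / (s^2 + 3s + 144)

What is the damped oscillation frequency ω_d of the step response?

Comparing s^2 + 3s + 144 to s^2 + 2ζωₙs + ωₙ²: ωₙ = 12 rad/s and ζ = 3/(2·12) = 0.125.
ζωₙ = 3/2 = 1.5, so ω_d = ωₙ√(1−ζ²) = √(ωₙ² − (ζωₙ)²) = √(144 − 1.5²) = √141.75 ≈ 11.91 rad/s.

ω_d ≈ 11.91 rad/s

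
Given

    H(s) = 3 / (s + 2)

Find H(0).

H(0) = 3/2 ≈ 1.500

Set s = 0: H(0) = (3) / (2) = 3/2.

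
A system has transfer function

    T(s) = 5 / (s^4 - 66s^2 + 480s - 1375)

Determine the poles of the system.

s = 3 + 4j, 3 - 4j, -11, 5

The poles are the roots of the denominator s^4 - 66s^2 + 480s - 1375 = 0.
Trying s = -11: the polynomial evaluates to 0, so (s + 11) is a factor.
Dividing out leaves s^3 - 11s^2 + 55s - 125 = 0.
This factors further as (s^2 - 6s + 25)(s - 5) = 0.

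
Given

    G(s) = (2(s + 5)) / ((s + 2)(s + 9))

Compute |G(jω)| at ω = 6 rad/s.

|G(j6)| ≈ 0.2283

Substitute s = j6: numerator = 10 + j12, denominator = -18 + j66.
|G(j6)| = |10 + j12| / |-18 + j66| = 15.620 / 68.411 ≈ 0.2283.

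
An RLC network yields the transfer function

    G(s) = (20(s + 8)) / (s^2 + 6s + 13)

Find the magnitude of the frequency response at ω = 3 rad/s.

Substitute s = j3: numerator = 160 + j60, denominator = 4 + j18.
|G(j3)| = |160 + j60| / |4 + j18| = 170.88 / 18.439 ≈ 9.267.

|G(j3)| ≈ 9.267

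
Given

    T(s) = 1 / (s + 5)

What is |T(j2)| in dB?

|T(j2)|_dB ≈ -14.6 dB

Substitute s = j2: numerator = 1, denominator = 5 + j2.
|T(j2)| = |1| / |5 + j2| = 1 / 5.3852 ≈ 0.1857.
In decibels: 20·log₁₀(0.1857) ≈ -14.6 dB.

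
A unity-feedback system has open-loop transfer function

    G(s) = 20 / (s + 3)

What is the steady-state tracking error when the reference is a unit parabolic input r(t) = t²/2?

G(s) has no poles at the origin.
This is a Type 0 system; Ka = lim_{s→0} s^2·G(s) = 0, so the steady-state error for a parabola input is infinite.

e_ss = ∞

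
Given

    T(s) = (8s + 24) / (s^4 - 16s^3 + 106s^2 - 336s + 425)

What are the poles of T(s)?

s = 4 ± j, 4 ± 3j

The poles are the roots of the denominator s^4 - 16s^3 + 106s^2 - 336s + 425 = 0.
No real roots exist; factor into two real quadratics: (s^2 - 8s + 17)(s^2 - 8s + 25) = 0.
Each quadratic gives a conjugate pair via the quadratic formula.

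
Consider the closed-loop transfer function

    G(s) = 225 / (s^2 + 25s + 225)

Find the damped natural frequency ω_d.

ω_d ≈ 8.292 rad/s

Comparing s^2 + 25s + 225 to s^2 + 2ζωₙs + ωₙ²: ωₙ = 15 rad/s and ζ = 25/(2·15) ≈ 0.8333.
ζωₙ = 25/2 = 12.5, so ω_d = ωₙ√(1−ζ²) = √(ωₙ² − (ζωₙ)²) = √(225 − 12.5²) = √68.75 ≈ 8.292 rad/s.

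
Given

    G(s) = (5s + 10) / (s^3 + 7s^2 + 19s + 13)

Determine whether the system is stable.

The denominator s^3 + 7s^2 + 19s + 13 factors as (s^2 + 6s + 13)(s + 1), giving poles at s = -3 + 2j, -3 - 2j, -1.
Since all poles lie strictly in the left half-plane, the system is stable.

stable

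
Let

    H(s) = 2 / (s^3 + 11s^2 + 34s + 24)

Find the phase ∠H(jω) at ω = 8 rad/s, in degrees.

At s = j8: numerator = 2, denominator = -680 - j240.
∠H = ∠num − ∠den = 0° − (-160.56°) = 160.6°.

∠H(j8) ≈ 160.6°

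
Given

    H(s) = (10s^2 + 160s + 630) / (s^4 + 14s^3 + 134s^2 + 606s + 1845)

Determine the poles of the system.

The poles are the roots of the denominator s^4 + 14s^3 + 134s^2 + 606s + 1845 = 0.
No real roots exist; factor into two real quadratics: (s^2 + 6s + 45)(s^2 + 8s + 41) = 0.
Each quadratic gives a conjugate pair via the quadratic formula.

s = -3 + 6j, -3 - 6j, -4 + 5j, -4 - 5j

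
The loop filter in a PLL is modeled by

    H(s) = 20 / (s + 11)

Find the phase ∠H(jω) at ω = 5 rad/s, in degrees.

∠H(j5) ≈ -24.44°

At s = j5: numerator = 20, denominator = 11 + j5.
∠H = ∠num − ∠den = 0° − (24.444°) = -24.44°.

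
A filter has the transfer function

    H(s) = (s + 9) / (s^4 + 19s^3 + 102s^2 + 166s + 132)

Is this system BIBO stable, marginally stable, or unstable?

stable

The denominator s^4 + 19s^3 + 102s^2 + 166s + 132 factors as (s + 11)(s + 6)(s^2 + 2s + 2), giving poles at s = -11, -6, -1 + j, -1 - j.
Since all poles lie strictly in the left half-plane, the system is stable.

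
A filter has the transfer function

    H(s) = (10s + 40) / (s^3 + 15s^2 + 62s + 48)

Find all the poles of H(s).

s = -1, -8, -6

The poles are the roots of the denominator s^3 + 15s^2 + 62s + 48 = 0.
Trying s = -1: the polynomial evaluates to 0, so (s + 1) is a factor.
Dividing out leaves s^2 + 14s + 48 = 0.
Factoring the quadratic: (s + 8)(s + 6) = 0.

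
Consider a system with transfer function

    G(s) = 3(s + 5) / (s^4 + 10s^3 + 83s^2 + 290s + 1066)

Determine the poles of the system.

s = -4 + 5j, -4 - 5j, -1 + 5j, -1 - 5j

The poles are the roots of the denominator s^4 + 10s^3 + 83s^2 + 290s + 1066 = 0.
No real roots exist; factor into two real quadratics: (s^2 + 8s + 41)(s^2 + 2s + 26) = 0.
Each quadratic gives a conjugate pair via the quadratic formula.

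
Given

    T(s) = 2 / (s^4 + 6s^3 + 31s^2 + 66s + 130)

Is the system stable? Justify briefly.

The denominator s^4 + 6s^3 + 31s^2 + 66s + 130 factors as (s^2 + 4s + 13)(s^2 + 2s + 10), giving poles at s = -2 ± 3j, -1 ± 3j.
Since all poles lie strictly in the left half-plane, the system is stable.

stable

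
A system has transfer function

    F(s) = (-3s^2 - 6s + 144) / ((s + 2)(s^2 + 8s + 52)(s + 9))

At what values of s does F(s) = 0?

s = -8, 6

Set the numerator to zero: -3s^2 - 6s + 144 = 0, i.e. -3·(s^2 + 2s - 48) = 0.
Factoring: (s + 8)(s - 6) = 0.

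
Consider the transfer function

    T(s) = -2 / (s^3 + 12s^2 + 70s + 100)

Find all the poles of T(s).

The poles are the roots of the denominator s^3 + 12s^2 + 70s + 100 = 0.
Trying s = -2: the polynomial evaluates to 0, so (s + 2) is a factor.
Dividing out leaves s^2 + 10s + 50 = 0.
The quadratic formula then gives s = -5 ± 5j.

s = -5 + 5j, -5 - 5j, -2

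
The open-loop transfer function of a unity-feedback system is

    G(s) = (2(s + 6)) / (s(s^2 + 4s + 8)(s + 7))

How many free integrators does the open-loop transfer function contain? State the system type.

Type 1

The denominator has 1 factor of s at the origin (free integrator), so this is a Type 1 system.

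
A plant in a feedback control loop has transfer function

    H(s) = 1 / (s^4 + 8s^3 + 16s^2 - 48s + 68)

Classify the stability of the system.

The denominator s^4 + 8s^3 + 16s^2 - 48s + 68 factors as (s^2 - 2s + 2)(s^2 + 10s + 34), giving poles at s = 1 + j, 1 - j, -5 + 3j, -5 - 3j.
Since the pole(s) at s = 1 ± j lie in the right half-plane, the system is unstable.

unstable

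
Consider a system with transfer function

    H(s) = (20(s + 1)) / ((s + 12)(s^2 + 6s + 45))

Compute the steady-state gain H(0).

At s = 0 each factor (s + a) contributes a and each (s^2 + bs + c) contributes c.
H(0) = 20·(1) / ((12) · (45)) = 20/540 = 1/27.

H(0) = 1/27 ≈ 0.03704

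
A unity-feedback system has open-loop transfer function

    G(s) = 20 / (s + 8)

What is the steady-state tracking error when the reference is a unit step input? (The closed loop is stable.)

G(s) has no poles at the origin.
This is a Type 0 system. Kp = lim_{s→0} G(s) = 20/8 = 5/2.
e_ss = 1/(1 + Kp) = 1/(1 + 5/2) = 2/7 ≈ 0.2857.

e_ss = 0.2857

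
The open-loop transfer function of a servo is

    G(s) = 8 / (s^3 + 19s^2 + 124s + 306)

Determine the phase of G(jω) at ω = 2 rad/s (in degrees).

∠G(j2) ≈ -46.22°

At s = j2: numerator = 8, denominator = 230 + j240.
∠G = ∠num − ∠den = 0° − (46.219°) = -46.22°.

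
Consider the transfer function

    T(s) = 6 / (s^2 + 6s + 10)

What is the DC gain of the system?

T(0) = 3/5 ≈ 0.6000

Set s = 0: T(0) = (6) / (10) = 3/5.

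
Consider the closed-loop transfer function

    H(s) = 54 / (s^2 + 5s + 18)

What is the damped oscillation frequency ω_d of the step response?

Comparing s^2 + 5s + 18 to s^2 + 2ζωₙs + ωₙ²: ωₙ = √18 ≈ 4.243 rad/s and ζ = 5/(2·√18) ≈ 0.5893.
ζωₙ = 5/2 = 2.5, so ω_d = ωₙ√(1−ζ²) = √(ωₙ² − (ζωₙ)²) = √(18 − 2.5²) = √11.75 ≈ 3.428 rad/s.

ω_d ≈ 3.428 rad/s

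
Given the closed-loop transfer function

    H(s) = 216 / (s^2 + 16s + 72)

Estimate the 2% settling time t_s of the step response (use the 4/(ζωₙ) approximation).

Comparing s^2 + 16s + 72 to s^2 + 2ζωₙs + ωₙ²: ωₙ = √72 ≈ 8.485 rad/s and ζ = 16/(2·√72) ≈ 0.9428.
ζωₙ = 16/2 = 8, so t_s ≈ 4/(ζωₙ) = 4/8 = 0.5000 s.

t_s ≈ 0.5000 s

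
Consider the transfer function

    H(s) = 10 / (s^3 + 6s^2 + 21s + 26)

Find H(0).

Set s = 0: H(0) = (10) / (26) = 5/13.

H(0) = 5/13 ≈ 0.3846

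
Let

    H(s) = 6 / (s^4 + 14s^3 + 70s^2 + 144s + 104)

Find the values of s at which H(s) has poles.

The poles are the roots of the denominator s^4 + 14s^3 + 70s^2 + 144s + 104 = 0.
Trying s = -2: the polynomial evaluates to 0, so (s + 2) is a factor.
Dividing out leaves s^3 + 12s^2 + 46s + 52 = 0.
This factors further as (s^2 + 10s + 26)(s + 2) = 0.

s = -2, -5 + j, -5 - j, -2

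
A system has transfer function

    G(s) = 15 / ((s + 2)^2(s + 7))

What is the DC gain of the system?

At s = 0 each factor (s + a) contributes a and each (s^2 + bs + c) contributes c.
G(0) = 15·1 / ((2) · (7) · (2)) = 15/28 = 15/28.

G(0) = 15/28 ≈ 0.5357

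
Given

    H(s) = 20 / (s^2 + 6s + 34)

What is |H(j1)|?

Substitute s = j1: numerator = 20, denominator = 33 + j6.
|H(j1)| = |20| / |33 + j6| = 20 / 33.541 ≈ 0.5963.

|H(j1)| ≈ 0.5963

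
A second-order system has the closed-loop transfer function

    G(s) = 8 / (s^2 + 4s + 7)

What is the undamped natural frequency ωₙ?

Compare the denominator to the standard form s^2 + 2ζωₙs + ωₙ².
ωₙ² = 7, so ωₙ = √7 ≈ 2.646 rad/s.

ωₙ ≈ 2.646 rad/s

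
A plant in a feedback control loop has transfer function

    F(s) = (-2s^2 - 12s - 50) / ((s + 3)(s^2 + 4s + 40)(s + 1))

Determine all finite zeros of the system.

Set the numerator to zero: -2s^2 - 12s - 50 = 0, i.e. -2·(s^2 + 6s + 25) = 0.
Factoring: (s^2 + 6s + 25) = 0.

s = -3 + 4j, -3 - 4j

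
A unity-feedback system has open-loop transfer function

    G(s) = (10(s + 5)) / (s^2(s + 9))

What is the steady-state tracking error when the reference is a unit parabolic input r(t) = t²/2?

G(s) has 2 poles at the origin.
This is a Type 2 system. Ka = lim_{s→0} s^2·G(s) = 50/9.
e_ss = 1/Ka = 1/(50/9) = 9/50 ≈ 0.1800.

e_ss = 0.1800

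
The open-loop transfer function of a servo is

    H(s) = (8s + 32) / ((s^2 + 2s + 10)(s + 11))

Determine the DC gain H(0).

H(0) = 16/55 ≈ 0.2909

Set s = 0: H(0) = (32) / (110) = 16/55.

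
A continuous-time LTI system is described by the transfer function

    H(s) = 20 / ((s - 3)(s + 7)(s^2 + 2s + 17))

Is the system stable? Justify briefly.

The poles can be read from the denominator factors: s = 3, -7, -1 ± 4j.
Since the pole(s) at s = 3 lie in the right half-plane, the system is unstable.

unstable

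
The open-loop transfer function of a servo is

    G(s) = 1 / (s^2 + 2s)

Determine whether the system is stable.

marginally stable

The denominator s^2 + 2s factors as s(s + 2), giving poles at s = 0, -2.
Since the simple pole(s) at s = 0 lie on the jω-axis with none in the right half-plane, the system is marginally stable.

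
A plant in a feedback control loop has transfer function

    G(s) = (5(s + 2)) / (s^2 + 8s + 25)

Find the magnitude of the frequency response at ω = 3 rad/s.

|G(j3)| = 0.6250

Substitute s = j3: numerator = 10 + j15, denominator = 16 + j24.
|G(j3)| = |10 + j15| / |16 + j24| = 18.028 / 28.844 = 0.6250.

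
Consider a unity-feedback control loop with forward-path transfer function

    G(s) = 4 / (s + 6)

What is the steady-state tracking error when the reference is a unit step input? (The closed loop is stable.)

G(s) has no poles at the origin.
This is a Type 0 system. Kp = lim_{s→0} G(s) = 4/6 = 2/3.
e_ss = 1/(1 + Kp) = 1/(1 + 2/3) = 3/5 ≈ 0.6000.

e_ss = 0.6000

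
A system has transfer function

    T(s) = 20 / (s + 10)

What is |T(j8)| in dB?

|T(j8)|_dB ≈ 3.87 dB

Substitute s = j8: numerator = 20, denominator = 10 + j8.
|T(j8)| = |20| / |10 + j8| = 20 / 12.806 ≈ 1.562.
In decibels: 20·log₁₀(1.562) ≈ 3.87 dB.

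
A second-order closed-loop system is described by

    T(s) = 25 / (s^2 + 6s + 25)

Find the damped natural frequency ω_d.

Comparing s^2 + 6s + 25 to s^2 + 2ζωₙs + ωₙ²: ωₙ = 5 rad/s and ζ = 6/(2·5) = 0.6.
ζωₙ = 6/2 = 3, so ω_d = ωₙ√(1−ζ²) = √(ωₙ² − (ζωₙ)²) = √(25 − 3²) = √16 = 4 rad/s.

ω_d = 4 rad/s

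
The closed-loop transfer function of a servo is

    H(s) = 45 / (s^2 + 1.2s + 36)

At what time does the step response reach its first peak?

Comparing s^2 + 1.2s + 36 to s^2 + 2ζωₙs + ωₙ²: ωₙ = 6 rad/s and ζ = 1.2/(2·6) = 0.1.
ζωₙ = 1.2/2 = 0.6, so ω_d = ωₙ√(1−ζ²) = √(ωₙ² − (ζωₙ)²) = √(36 − 0.6²) = √35.64 ≈ 5.970 rad/s.
t_p = π/ω_d = π/5.970 ≈ 0.5262 s.

t_p ≈ 0.5262 s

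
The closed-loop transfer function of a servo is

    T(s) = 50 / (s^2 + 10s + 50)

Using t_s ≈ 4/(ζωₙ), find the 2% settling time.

t_s ≈ 0.8000 s

Comparing s^2 + 10s + 50 to s^2 + 2ζωₙs + ωₙ²: ωₙ = √50 ≈ 7.071 rad/s and ζ = 10/(2·√50) ≈ 0.7071.
ζωₙ = 10/2 = 5, so t_s ≈ 4/(ζωₙ) = 4/5 = 0.8000 s.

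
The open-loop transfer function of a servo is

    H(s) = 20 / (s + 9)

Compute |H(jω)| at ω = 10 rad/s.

Substitute s = j10: numerator = 20, denominator = 9 + j10.
|H(j10)| = |20| / |9 + j10| = 20 / 13.454 ≈ 1.487.

|H(j10)| ≈ 1.487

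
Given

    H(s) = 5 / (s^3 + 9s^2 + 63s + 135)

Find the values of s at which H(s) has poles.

The poles are the roots of the denominator s^3 + 9s^2 + 63s + 135 = 0.
Trying s = -3: the polynomial evaluates to 0, so (s + 3) is a factor.
Dividing out leaves s^2 + 6s + 45 = 0.
The quadratic formula then gives s = -3 ± 6j.

s = -3 ± 6j, -3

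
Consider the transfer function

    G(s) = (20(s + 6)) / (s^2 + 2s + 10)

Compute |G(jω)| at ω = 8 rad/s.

Substitute s = j8: numerator = 120 + j160, denominator = -54 + j16.
|G(j8)| = |120 + j160| / |-54 + j16| = 200 / 56.321 ≈ 3.551.

|G(j8)| ≈ 3.551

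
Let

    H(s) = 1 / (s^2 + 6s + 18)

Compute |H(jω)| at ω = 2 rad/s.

|H(j2)| ≈ 0.05423

Substitute s = j2: numerator = 1, denominator = 14 + j12.
|H(j2)| = |1| / |14 + j12| = 1 / 18.439 ≈ 0.05423.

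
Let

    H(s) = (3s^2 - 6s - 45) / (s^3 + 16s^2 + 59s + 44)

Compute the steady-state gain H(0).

Set s = 0: H(0) = (-45) / (44) = -45/44.

H(0) = -45/44 ≈ -1.023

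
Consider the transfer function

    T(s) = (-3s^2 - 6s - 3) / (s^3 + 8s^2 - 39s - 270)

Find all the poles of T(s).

The poles are the roots of the denominator s^3 + 8s^2 - 39s - 270 = 0.
Trying s = -9: the polynomial evaluates to 0, so (s + 9) is a factor.
Dividing out leaves s^2 - s - 30 = 0.
Factoring the quadratic: (s - 6)(s + 5) = 0.

s = -9, 6, -5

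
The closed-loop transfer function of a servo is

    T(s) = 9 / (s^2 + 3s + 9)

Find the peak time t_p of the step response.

Comparing s^2 + 3s + 9 to s^2 + 2ζωₙs + ωₙ²: ωₙ = 3 rad/s and ζ = 3/(2·3) = 0.5.
ζωₙ = 3/2 = 1.5, so ω_d = ωₙ√(1−ζ²) = √(ωₙ² − (ζωₙ)²) = √(9 − 1.5²) = √6.75 ≈ 2.598 rad/s.
t_p = π/ω_d = π/2.598 ≈ 1.209 s.

t_p ≈ 1.209 s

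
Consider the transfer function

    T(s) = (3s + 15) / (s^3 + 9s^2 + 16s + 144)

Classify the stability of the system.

The denominator s^3 + 9s^2 + 16s + 144 factors as (s^2 + 16)(s + 9), giving poles at s = ±4j, -9.
Since the simple pole(s) at s = 4j, -4j lie on the jω-axis with none in the right half-plane, the system is marginally stable.

marginally stable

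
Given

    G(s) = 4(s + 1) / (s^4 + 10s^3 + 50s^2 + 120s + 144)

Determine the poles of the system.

The poles are the roots of the denominator s^4 + 10s^3 + 50s^2 + 120s + 144 = 0.
No real roots exist; factor into two real quadratics: (s^2 + 6s + 18)(s^2 + 4s + 8) = 0.
Each quadratic gives a conjugate pair via the quadratic formula.

s = -3 + 3j, -3 - 3j, -2 + 2j, -2 - 2j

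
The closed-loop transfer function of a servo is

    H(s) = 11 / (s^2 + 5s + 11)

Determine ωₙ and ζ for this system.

Compare the denominator to the standard form s^2 + 2ζωₙs + ωₙ².
ωₙ² = 11, so ωₙ = √11 ≈ 3.317 rad/s.
2ζωₙ = 5, so ζ = 5/(2·√11) ≈ 0.7538.

ωₙ ≈ 3.317 rad/s, ζ ≈ 0.7538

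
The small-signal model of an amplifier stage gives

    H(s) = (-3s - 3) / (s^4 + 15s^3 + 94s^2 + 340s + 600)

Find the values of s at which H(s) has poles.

s = -2 ± 4j, -6, -5

The poles are the roots of the denominator s^4 + 15s^3 + 94s^2 + 340s + 600 = 0.
Trying s = -6: the polynomial evaluates to 0, so (s + 6) is a factor.
Dividing out leaves s^3 + 9s^2 + 40s + 100 = 0.
This factors further as (s^2 + 4s + 20)(s + 5) = 0.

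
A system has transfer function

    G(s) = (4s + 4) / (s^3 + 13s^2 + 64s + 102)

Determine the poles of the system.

s = -5 ± 3j, -3

The poles are the roots of the denominator s^3 + 13s^2 + 64s + 102 = 0.
Trying s = -3: the polynomial evaluates to 0, so (s + 3) is a factor.
Dividing out leaves s^2 + 10s + 34 = 0.
The quadratic formula then gives s = -5 ± 3j.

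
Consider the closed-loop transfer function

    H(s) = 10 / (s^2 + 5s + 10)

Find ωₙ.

Compare the denominator to the standard form s^2 + 2ζωₙs + ωₙ².
ωₙ² = 10, so ωₙ = √10 ≈ 3.162 rad/s.

ωₙ ≈ 3.162 rad/s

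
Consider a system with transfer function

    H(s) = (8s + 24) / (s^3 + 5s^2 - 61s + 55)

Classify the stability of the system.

unstable

The denominator s^3 + 5s^2 - 61s + 55 factors as (s - 1)(s - 5)(s + 11), giving poles at s = 1, 5, -11.
Since the pole(s) at s = 1, 5 lie in the right half-plane, the system is unstable.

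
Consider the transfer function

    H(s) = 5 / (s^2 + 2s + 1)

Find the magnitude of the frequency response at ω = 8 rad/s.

|H(j8)| ≈ 0.07692

Substitute s = j8: numerator = 5, denominator = -63 + j16.
|H(j8)| = |5| / |-63 + j16| = 5 / 65 ≈ 0.07692.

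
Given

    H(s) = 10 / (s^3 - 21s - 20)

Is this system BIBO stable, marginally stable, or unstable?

unstable

The denominator s^3 - 21s - 20 factors as (s - 5)(s + 4)(s + 1), giving poles at s = 5, -4, -1.
Since the pole(s) at s = 5 lie in the right half-plane, the system is unstable.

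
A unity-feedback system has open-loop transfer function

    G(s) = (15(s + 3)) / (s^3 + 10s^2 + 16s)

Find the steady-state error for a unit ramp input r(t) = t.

G(s) has one pole at the origin.
This is a Type 1 system. Kv = lim_{s→0} s·G(s) = 45/16.
e_ss = 1/Kv = 1/(45/16) = 16/45 ≈ 0.3556.

e_ss = 0.3556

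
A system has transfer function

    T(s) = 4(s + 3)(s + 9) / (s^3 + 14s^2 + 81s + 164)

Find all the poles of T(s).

s = -4, -5 + 4j, -5 - 4j

The poles are the roots of the denominator s^3 + 14s^2 + 81s + 164 = 0.
Trying s = -4: the polynomial evaluates to 0, so (s + 4) is a factor.
Dividing out leaves s^2 + 10s + 41 = 0.
The quadratic formula then gives s = -5 ± 4j.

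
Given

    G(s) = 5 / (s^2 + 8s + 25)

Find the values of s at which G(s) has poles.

The poles are the roots of the denominator s^2 + 8s + 25 = 0.
Using the quadratic formula: s = (-8 ± √(-36))/2 = -4 ± 3j.

s = -4 ± 3j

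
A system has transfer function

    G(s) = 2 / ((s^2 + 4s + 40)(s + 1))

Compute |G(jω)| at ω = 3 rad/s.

|G(j3)| ≈ 0.01903

Substitute s = j3: numerator = 2, denominator = -5 + j105.
|G(j3)| = |2| / |-5 + j105| = 2 / 105.12 ≈ 0.01903.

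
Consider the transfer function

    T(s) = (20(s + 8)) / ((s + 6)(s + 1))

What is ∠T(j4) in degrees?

∠T(j4) ≈ -83.09°

At s = j4: numerator = 160 + j80, denominator = -10 + j28.
∠T = ∠num − ∠den = 26.565° − (109.65°) = -83.09°.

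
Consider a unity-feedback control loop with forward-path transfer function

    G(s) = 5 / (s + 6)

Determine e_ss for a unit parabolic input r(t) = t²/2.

G(s) has no poles at the origin.
This is a Type 0 system; Ka = lim_{s→0} s^2·G(s) = 0, so the steady-state error for a parabola input is infinite.

e_ss = ∞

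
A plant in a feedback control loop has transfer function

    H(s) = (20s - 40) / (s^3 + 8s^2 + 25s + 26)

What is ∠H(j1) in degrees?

At s = j1: numerator = -40 + j20, denominator = 18 + j24.
∠H = ∠num − ∠den = 153.43° − (53.130°) = 100.3°.

∠H(j1) ≈ 100.3°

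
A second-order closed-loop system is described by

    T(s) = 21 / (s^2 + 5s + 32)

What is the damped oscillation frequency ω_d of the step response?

ω_d ≈ 5.074 rad/s

Comparing s^2 + 5s + 32 to s^2 + 2ζωₙs + ωₙ²: ωₙ = √32 ≈ 5.657 rad/s and ζ = 5/(2·√32) ≈ 0.4419.
ζωₙ = 5/2 = 2.5, so ω_d = ωₙ√(1−ζ²) = √(ωₙ² − (ζωₙ)²) = √(32 − 2.5²) = √25.75 ≈ 5.074 rad/s.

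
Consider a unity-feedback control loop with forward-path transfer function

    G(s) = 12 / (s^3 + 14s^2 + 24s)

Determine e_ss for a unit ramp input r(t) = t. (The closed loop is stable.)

e_ss = 2

G(s) has one pole at the origin.
This is a Type 1 system. Kv = lim_{s→0} s·G(s) = 12/24 = 1/2.
e_ss = 1/Kv = 1/(1/2) = 2.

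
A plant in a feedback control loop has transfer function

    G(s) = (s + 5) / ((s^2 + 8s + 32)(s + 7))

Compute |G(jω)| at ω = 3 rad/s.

|G(j3)| ≈ 0.02303

Substitute s = j3: numerator = 5 + j3, denominator = 89 + j237.
|G(j3)| = |5 + j3| / |89 + j237| = 5.8310 / 253.16 ≈ 0.02303.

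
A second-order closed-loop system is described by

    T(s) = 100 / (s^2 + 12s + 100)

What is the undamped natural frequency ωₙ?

Compare the denominator to the standard form s^2 + 2ζωₙs + ωₙ².
ωₙ² = 100, so ωₙ = 10 rad/s.

ωₙ = 10 rad/s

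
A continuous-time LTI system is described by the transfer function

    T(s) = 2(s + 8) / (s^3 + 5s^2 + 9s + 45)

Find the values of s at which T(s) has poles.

The poles are the roots of the denominator s^3 + 5s^2 + 9s + 45 = 0.
Trying s = -5: the polynomial evaluates to 0, so (s + 5) is a factor.
Dividing out leaves s^2 + 9 = 0.
The quadratic formula then gives s = 0 ± 3j.

s = ±3j, -5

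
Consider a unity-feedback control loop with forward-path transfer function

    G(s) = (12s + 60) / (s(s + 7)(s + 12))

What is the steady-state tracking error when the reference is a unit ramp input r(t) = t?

G(s) has one pole at the origin.
This is a Type 1 system. Kv = lim_{s→0} s·G(s) = 60/84 = 5/7.
e_ss = 1/Kv = 1/(5/7) = 7/5 ≈ 1.400.

e_ss = 1.400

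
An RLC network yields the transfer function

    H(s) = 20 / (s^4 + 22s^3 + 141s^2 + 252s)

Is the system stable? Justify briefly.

The denominator s^4 + 22s^3 + 141s^2 + 252s factors as s(s + 3)(s + 7)(s + 12), giving poles at s = 0, -3, -7, -12.
Since the simple pole(s) at s = 0 lie on the jω-axis with none in the right half-plane, the system is marginally stable.

marginally stable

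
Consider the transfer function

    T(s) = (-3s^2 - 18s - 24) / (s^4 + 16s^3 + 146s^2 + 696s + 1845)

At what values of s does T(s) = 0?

Set the numerator to zero: -3s^2 - 18s - 24 = 0, i.e. -3·(s^2 + 6s + 8) = 0.
Factoring: (s + 2)(s + 4) = 0.

s = -2, -4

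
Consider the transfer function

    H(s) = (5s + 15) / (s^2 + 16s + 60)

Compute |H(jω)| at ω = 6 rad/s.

|H(j6)| ≈ 0.3390

Substitute s = j6: numerator = 15 + j30, denominator = 24 + j96.
|H(j6)| = |15 + j30| / |24 + j96| = 33.541 / 98.955 ≈ 0.3390.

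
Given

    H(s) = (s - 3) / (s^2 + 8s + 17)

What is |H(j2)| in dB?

Substitute s = j2: numerator = -3 + j2, denominator = 13 + j16.
|H(j2)| = |-3 + j2| / |13 + j16| = 3.6056 / 20.616 ≈ 0.1749.
In decibels: 20·log₁₀(0.1749) ≈ -15.1 dB.

|H(j2)|_dB ≈ -15.1 dB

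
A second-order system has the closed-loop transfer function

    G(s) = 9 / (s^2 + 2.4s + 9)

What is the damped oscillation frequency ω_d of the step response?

ω_d ≈ 2.750 rad/s

Comparing s^2 + 2.4s + 9 to s^2 + 2ζωₙs + ωₙ²: ωₙ = 3 rad/s and ζ = 2.4/(2·3) = 0.4.
ζωₙ = 2.4/2 = 1.2, so ω_d = ωₙ√(1−ζ²) = √(ωₙ² − (ζωₙ)²) = √(9 − 1.2²) = √7.56 ≈ 2.750 rad/s.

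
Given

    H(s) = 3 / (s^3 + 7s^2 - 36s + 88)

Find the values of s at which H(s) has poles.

The poles are the roots of the denominator s^3 + 7s^2 - 36s + 88 = 0.
Trying s = -11: the polynomial evaluates to 0, so (s + 11) is a factor.
Dividing out leaves s^2 - 4s + 8 = 0.
The quadratic formula then gives s = 2 ± 2j.

s = 2 ± 2j, -11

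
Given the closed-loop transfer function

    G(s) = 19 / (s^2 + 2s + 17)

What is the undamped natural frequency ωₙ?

Compare the denominator to the standard form s^2 + 2ζωₙs + ωₙ².
ωₙ² = 17, so ωₙ = √17 ≈ 4.123 rad/s.

ωₙ ≈ 4.123 rad/s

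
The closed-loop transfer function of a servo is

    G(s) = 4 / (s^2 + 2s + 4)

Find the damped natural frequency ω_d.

ω_d ≈ 1.732 rad/s

Comparing s^2 + 2s + 4 to s^2 + 2ζωₙs + ωₙ²: ωₙ = 2 rad/s and ζ = 2/(2·2) = 0.5.
ζωₙ = 2/2 = 1, so ω_d = ωₙ√(1−ζ²) = √(ωₙ² − (ζωₙ)²) = √(4 − 1²) = √3 ≈ 1.732 rad/s.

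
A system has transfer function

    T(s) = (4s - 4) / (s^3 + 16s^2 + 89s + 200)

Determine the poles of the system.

s = -4 ± 3j, -8

The poles are the roots of the denominator s^3 + 16s^2 + 89s + 200 = 0.
Trying s = -8: the polynomial evaluates to 0, so (s + 8) is a factor.
Dividing out leaves s^2 + 8s + 25 = 0.
The quadratic formula then gives s = -4 ± 3j.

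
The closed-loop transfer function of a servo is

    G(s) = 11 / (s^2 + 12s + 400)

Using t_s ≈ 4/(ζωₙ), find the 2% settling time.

Comparing s^2 + 12s + 400 to s^2 + 2ζωₙs + ωₙ²: ωₙ = 20 rad/s and ζ = 12/(2·20) = 0.3.
ζωₙ = 12/2 = 6, so t_s ≈ 4/(ζωₙ) = 4/6 ≈ 0.6667 s.

t_s ≈ 0.6667 s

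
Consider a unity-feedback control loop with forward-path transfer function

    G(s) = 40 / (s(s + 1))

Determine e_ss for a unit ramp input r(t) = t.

G(s) has one pole at the origin.
This is a Type 1 system. Kv = lim_{s→0} s·G(s) = 40/1.
e_ss = 1/Kv = 1/(40) = 1/40 ≈ 0.02500.

e_ss = 0.02500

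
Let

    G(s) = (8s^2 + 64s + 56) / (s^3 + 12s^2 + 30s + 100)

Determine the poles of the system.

The poles are the roots of the denominator s^3 + 12s^2 + 30s + 100 = 0.
Trying s = -10: the polynomial evaluates to 0, so (s + 10) is a factor.
Dividing out leaves s^2 + 2s + 10 = 0.
The quadratic formula then gives s = -1 ± 3j.

s = -1 + 3j, -1 - 3j, -10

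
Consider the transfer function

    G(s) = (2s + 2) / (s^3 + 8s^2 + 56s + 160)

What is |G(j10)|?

|G(j10)| ≈ 0.02588

Substitute s = j10: numerator = 2 + j20, denominator = -640 - j440.
|G(j10)| = |2 + j20| / |-640 - j440| = 20.100 / 776.66 ≈ 0.02588.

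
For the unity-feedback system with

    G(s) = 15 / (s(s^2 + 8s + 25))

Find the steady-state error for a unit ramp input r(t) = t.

G(s) has one pole at the origin.
This is a Type 1 system. Kv = lim_{s→0} s·G(s) = 15/25 = 3/5.
e_ss = 1/Kv = 1/(3/5) = 5/3 ≈ 1.667.

e_ss = 1.667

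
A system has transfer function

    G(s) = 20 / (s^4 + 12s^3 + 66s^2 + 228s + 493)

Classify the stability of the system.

stable

The denominator s^4 + 12s^3 + 66s^2 + 228s + 493 factors as (s^2 + 2s + 17)(s^2 + 10s + 29), giving poles at s = -1 + 4j, -1 - 4j, -5 + 2j, -5 - 2j.
Since all poles lie strictly in the left half-plane, the system is stable.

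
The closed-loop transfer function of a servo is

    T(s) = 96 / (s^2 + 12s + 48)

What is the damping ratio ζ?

Compare the denominator to the standard form s^2 + 2ζωₙs + ωₙ².
ωₙ² = 48, so ωₙ = √48 ≈ 6.928 rad/s.
2ζωₙ = 12, so ζ = 12/(2·√48) ≈ 0.8660.
With ζ = 0.8660 the response is underdamped.

ζ ≈ 0.8660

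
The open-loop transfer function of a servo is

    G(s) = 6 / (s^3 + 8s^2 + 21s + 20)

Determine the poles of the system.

s = -2 ± j, -4

The poles are the roots of the denominator s^3 + 8s^2 + 21s + 20 = 0.
Trying s = -4: the polynomial evaluates to 0, so (s + 4) is a factor.
Dividing out leaves s^2 + 4s + 5 = 0.
The quadratic formula then gives s = -2 ± 1j.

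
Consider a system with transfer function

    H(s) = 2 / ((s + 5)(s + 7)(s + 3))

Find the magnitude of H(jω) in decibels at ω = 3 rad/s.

|H(j3)|_dB ≈ -39.5 dB

Substitute s = j3: numerator = 2, denominator = -30 + j186.
|H(j3)| = |2| / |-30 + j186| = 2 / 188.40 ≈ 0.01062.
In decibels: 20·log₁₀(0.01062) ≈ -39.5 dB.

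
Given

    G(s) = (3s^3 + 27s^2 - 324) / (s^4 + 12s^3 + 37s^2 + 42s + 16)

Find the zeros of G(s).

Set the numerator to zero: 3s^3 + 27s^2 - 324 = 0, i.e. 3·(s^3 + 9s^2 - 108) = 0.
Factoring: (s + 6)^2(s - 3) = 0.

s = -6, -6, 3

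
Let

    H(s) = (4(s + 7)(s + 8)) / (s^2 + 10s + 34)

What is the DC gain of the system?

H(0) = 112/17 ≈ 6.588

At s = 0 each factor (s + a) contributes a and each (s^2 + bs + c) contributes c.
H(0) = 4·(7) · (8) / ((34)) = 224/34 = 112/17.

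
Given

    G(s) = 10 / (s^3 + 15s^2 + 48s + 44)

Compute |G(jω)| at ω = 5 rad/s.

|G(j5)| ≈ 0.02854

Substitute s = j5: numerator = 10, denominator = -331 + j115.
|G(j5)| = |10| / |-331 + j115| = 10 / 350.41 ≈ 0.02854.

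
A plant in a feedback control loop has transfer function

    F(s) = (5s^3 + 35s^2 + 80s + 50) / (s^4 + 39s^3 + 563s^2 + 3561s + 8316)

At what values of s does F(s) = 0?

Set the numerator to zero: 5s^3 + 35s^2 + 80s + 50 = 0, i.e. 5·(s^3 + 7s^2 + 16s + 10) = 0.
Factoring: (s + 1)(s^2 + 6s + 10) = 0.

s = -1, -3 ± j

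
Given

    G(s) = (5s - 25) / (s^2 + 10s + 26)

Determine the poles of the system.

The poles are the roots of the denominator s^2 + 10s + 26 = 0.
Using the quadratic formula: s = (-10 ± √(-4))/2 = -5 ± 1j.

s = -5 + j, -5 - j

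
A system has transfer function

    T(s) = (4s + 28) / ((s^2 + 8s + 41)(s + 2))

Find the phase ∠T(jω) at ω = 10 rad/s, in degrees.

∠T(j10) ≈ -150.1°

At s = j10: numerator = 28 + j40, denominator = -918 - j430.
∠T = ∠num − ∠den = 55.008° − (-154.90°) = 209.9°, which wraps to -150.1°.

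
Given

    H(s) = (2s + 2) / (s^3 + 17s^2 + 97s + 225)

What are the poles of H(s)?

s = -4 + 3j, -4 - 3j, -9

The poles are the roots of the denominator s^3 + 17s^2 + 97s + 225 = 0.
Trying s = -9: the polynomial evaluates to 0, so (s + 9) is a factor.
Dividing out leaves s^2 + 8s + 25 = 0.
The quadratic formula then gives s = -4 ± 3j.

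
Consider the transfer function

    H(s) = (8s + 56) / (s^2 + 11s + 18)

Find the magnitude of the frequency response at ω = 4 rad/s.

Substitute s = j4: numerator = 56 + j32, denominator = 2 + j44.
|H(j4)| = |56 + j32| / |2 + j44| = 64.498 / 44.045 ≈ 1.464.

|H(j4)| ≈ 1.464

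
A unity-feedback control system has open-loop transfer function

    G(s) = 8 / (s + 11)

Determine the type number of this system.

The denominator has no factor of s at the origin — no free integrator — so this is a Type 0 system.

Type 0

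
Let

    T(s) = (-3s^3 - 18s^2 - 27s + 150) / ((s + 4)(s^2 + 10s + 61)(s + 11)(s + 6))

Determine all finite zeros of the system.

Set the numerator to zero: -3s^3 - 18s^2 - 27s + 150 = 0, i.e. -3·(s^3 + 6s^2 + 9s - 50) = 0.
Factoring: (s^2 + 8s + 25)(s - 2) = 0.

s = -4 + 3j, -4 - 3j, 2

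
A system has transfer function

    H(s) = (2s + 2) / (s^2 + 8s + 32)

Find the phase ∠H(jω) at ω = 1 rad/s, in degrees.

At s = j1: numerator = 2 + j2, denominator = 31 + j8.
∠H = ∠num − ∠den = 45° − (14.470°) = 30.53°.

∠H(j1) ≈ 30.53°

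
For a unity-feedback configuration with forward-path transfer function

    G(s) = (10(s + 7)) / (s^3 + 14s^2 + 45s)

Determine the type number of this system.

Type 1

The denominator has 1 factor of s at the origin (free integrator), so this is a Type 1 system.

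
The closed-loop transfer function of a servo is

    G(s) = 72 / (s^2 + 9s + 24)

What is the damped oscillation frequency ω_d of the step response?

Comparing s^2 + 9s + 24 to s^2 + 2ζωₙs + ωₙ²: ωₙ = √24 ≈ 4.899 rad/s and ζ = 9/(2·√24) ≈ 0.9186.
ζωₙ = 9/2 = 4.5, so ω_d = ωₙ√(1−ζ²) = √(ωₙ² − (ζωₙ)²) = √(24 − 4.5²) = √3.75 ≈ 1.936 rad/s.

ω_d ≈ 1.936 rad/s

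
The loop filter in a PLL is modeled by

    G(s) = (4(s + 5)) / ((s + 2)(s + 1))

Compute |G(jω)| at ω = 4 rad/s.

|G(j4)| ≈ 1.389

Substitute s = j4: numerator = 20 + j16, denominator = -14 + j12.
|G(j4)| = |20 + j16| / |-14 + j12| = 25.612 / 18.439 ≈ 1.389.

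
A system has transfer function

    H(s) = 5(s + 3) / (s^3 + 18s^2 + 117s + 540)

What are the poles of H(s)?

s = -3 ± 6j, -12

The poles are the roots of the denominator s^3 + 18s^2 + 117s + 540 = 0.
Trying s = -12: the polynomial evaluates to 0, so (s + 12) is a factor.
Dividing out leaves s^2 + 6s + 45 = 0.
The quadratic formula then gives s = -3 ± 6j.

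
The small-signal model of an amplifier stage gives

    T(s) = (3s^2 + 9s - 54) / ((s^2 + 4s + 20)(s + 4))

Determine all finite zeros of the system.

s = 3, -6

Set the numerator to zero: 3s^2 + 9s - 54 = 0, i.e. 3·(s^2 + 3s - 18) = 0.
Factoring: (s - 3)(s + 6) = 0.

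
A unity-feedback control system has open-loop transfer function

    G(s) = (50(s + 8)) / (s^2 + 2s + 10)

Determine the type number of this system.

Type 0

The denominator has no factor of s at the origin — no free integrator — so this is a Type 0 system.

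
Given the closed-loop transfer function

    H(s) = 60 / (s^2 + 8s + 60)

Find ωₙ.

ωₙ ≈ 7.746 rad/s

Compare the denominator to the standard form s^2 + 2ζωₙs + ωₙ².
ωₙ² = 60, so ωₙ = √60 ≈ 7.746 rad/s.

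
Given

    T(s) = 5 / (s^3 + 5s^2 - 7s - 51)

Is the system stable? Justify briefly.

The denominator s^3 + 5s^2 - 7s - 51 factors as (s^2 + 8s + 17)(s - 3), giving poles at s = -4 + j, -4 - j, 3.
Since the pole(s) at s = 3 lie in the right half-plane, the system is unstable.

unstable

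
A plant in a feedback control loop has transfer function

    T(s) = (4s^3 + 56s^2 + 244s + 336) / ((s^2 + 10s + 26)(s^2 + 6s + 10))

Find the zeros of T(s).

s = -3, -4, -7

Set the numerator to zero: 4s^3 + 56s^2 + 244s + 336 = 0, i.e. 4·(s^3 + 14s^2 + 61s + 84) = 0.
Factoring: (s + 3)(s + 4)(s + 7) = 0.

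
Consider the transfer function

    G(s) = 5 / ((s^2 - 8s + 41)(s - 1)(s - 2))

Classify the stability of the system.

The poles can be read from the denominator factors: s = 4 + 5j, 4 - 5j, 1, 2.
Since the pole(s) at s = 4 ± 5j, 1, 2 lie in the right half-plane, the system is unstable.

unstable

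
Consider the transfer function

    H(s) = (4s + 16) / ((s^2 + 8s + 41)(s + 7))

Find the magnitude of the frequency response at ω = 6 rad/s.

|H(j6)| ≈ 0.06483

Substitute s = j6: numerator = 16 + j24, denominator = -253 + j366.
|H(j6)| = |16 + j24| / |-253 + j366| = 28.844 / 444.93 ≈ 0.06483.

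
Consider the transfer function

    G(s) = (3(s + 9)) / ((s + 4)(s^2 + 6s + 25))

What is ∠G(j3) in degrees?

At s = j3: numerator = 27 + j9, denominator = 10 + j120.
∠G = ∠num − ∠den = 18.435° − (85.236°) = -66.80°.

∠G(j3) ≈ -66.80°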